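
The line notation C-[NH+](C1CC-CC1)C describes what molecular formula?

Heavy atoms from the SMILES: 7 C, 1 N.
Implicit hydrogens by atom environment:
  4 × C: 2 H each → 8
  2 × C: 3 H each → 6
  1 × C: 1 H
  1 × N (charge +1): 1 H
  Total hydrogens = 16.
Net charge +1.
Molecular formula: C7H16N+

C7H16N+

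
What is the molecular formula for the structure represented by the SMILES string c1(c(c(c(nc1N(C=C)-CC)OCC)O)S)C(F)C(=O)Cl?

Heavy atoms from the SMILES: 13 C, 1 Cl, 1 F, 2 N, 3 O, 1 S.
Implicit hydrogens by atom environment:
  5 × C (aromatic): no H
  3 × C: 2 H each → 6
  2 × C: 3 H each → 6
  2 × C: 1 H each → 2
  2 × O: no H
  1 × C: no H
  1 × Cl: no H
  1 × F: no H
  1 × N (aromatic): no H
  1 × N: no H
  1 × O: 1 H
  1 × S: 1 H
  Total hydrogens = 16.
Molecular formula: C13H16ClFN2O3S

C13H16ClFN2O3S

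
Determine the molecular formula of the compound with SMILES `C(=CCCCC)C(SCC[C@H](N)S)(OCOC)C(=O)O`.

C13H25NO4S2

Heavy atoms from the SMILES: 13 C, 1 N, 4 O, 2 S.
Implicit hydrogens by atom environment:
  6 × C: 2 H each → 12
  3 × C: 1 H each → 3
  3 × O: no H
  2 × C: 3 H each → 6
  2 × C: no H
  1 × N: 2 H
  1 × O: 1 H
  1 × S: 1 H
  1 × S: no H
  Total hydrogens = 25.
Molecular formula: C13H25NO4S2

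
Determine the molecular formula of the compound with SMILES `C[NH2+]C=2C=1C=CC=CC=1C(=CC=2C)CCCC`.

C16H22N+

Heavy atoms from the SMILES: 16 C, 1 N.
Implicit hydrogens by atom environment:
  5 × C (aromatic): 1 H each → 5
  5 × C (aromatic): no H
  3 × C: 3 H each → 9
  3 × C: 2 H each → 6
  1 × N (charge +1): 2 H
  Total hydrogens = 22.
Net charge +1.
Molecular formula: C16H22N+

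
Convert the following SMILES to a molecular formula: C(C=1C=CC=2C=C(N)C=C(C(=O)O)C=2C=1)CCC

Heavy atoms from the SMILES: 15 C, 1 N, 2 O.
Implicit hydrogens by atom environment:
  5 × C (aromatic): 1 H each → 5
  5 × C (aromatic): no H
  3 × C: 2 H each → 6
  1 × C: 3 H
  1 × C: no H
  1 × N: 2 H
  1 × O: 1 H
  1 × O: no H
  Total hydrogens = 17.
Molecular formula: C15H17NO2

C15H17NO2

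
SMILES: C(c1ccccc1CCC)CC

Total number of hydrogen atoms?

Hydrogens are implicit in SMILES; fill each atom to its normal valence:
  4 × C: 2 H each → 8
  4 × C (aromatic): 1 H each → 4
  2 × C: 3 H each → 6
  2 × C (aromatic): no H
  Total hydrogens = 18.

18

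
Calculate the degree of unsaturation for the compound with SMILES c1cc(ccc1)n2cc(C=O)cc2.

8

Molecular formula from the SMILES: C11H9NO.
DoU = (2C + 2 + N − H − X)/2 = (2·11 + 2 + 1 − 9 − 0)/2 = 16/2 = 8.
(Structurally: 2 ring(s) + 6 π bond(s) = 8.)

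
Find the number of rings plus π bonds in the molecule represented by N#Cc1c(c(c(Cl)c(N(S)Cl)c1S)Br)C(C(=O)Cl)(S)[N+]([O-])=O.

Molecular formula from the SMILES: C9H3BrCl3N3O3S3.
DoU = (2C + 2 + N − H − X)/2 = (2·9 + 2 + 3 − 3 − 4)/2 = 16/2 = 8.
(Structurally: 1 ring(s) + 7 π bond(s) = 8.)

8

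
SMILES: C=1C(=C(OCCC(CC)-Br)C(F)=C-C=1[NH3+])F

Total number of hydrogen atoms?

15

Hydrogens are implicit in SMILES; fill each atom to its normal valence:
  4 × C (aromatic): no H
  3 × C: 2 H each → 6
  2 × C (aromatic): 1 H each → 2
  2 × F: no H
  1 × Br: no H
  1 × C: 3 H
  1 × C: 1 H
  1 × N (charge +1): 3 H
  1 × O: no H
  Total hydrogens = 15.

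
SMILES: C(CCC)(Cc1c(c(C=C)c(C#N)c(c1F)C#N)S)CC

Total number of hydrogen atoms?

Hydrogens are implicit in SMILES; fill each atom to its normal valence:
  6 × C (aromatic): no H
  5 × C: 2 H each → 10
  2 × C: 3 H each → 6
  2 × C: 1 H each → 2
  2 × C: no H
  2 × N: no H
  1 × F: no H
  1 × S: 1 H
  Total hydrogens = 19.

19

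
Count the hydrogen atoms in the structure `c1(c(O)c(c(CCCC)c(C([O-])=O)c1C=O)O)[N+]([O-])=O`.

12

Hydrogens are implicit in SMILES; fill each atom to its normal valence:
  6 × C (aromatic): no H
  3 × C: 2 H each → 6
  3 × O: no H
  2 × O: 1 H each → 2
  2 × O (charge -1): no H
  1 × C: 3 H
  1 × C: 1 H
  1 × C: no H
  1 × N (charge +1): no H
  Total hydrogens = 12.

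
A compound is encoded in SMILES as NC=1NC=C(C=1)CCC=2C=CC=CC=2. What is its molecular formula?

Heavy atoms from the SMILES: 12 C, 2 N.
Implicit hydrogens by atom environment:
  7 × C (aromatic): 1 H each → 7
  3 × C (aromatic): no H
  2 × C: 2 H each → 4
  1 × N: 2 H
  1 × N (aromatic): 1 H
  Total hydrogens = 14.
Molecular formula: C12H14N2

C12H14N2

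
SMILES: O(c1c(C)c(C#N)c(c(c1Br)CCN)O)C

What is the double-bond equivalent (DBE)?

6

Molecular formula from the SMILES: C11H13BrN2O2.
DoU = (2C + 2 + N − H − X)/2 = (2·11 + 2 + 2 − 13 − 1)/2 = 12/2 = 6.
(Structurally: 1 ring(s) + 5 π bond(s) = 6.)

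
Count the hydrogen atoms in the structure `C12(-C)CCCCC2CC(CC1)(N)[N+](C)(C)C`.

Hydrogens are implicit in SMILES; fill each atom to its normal valence:
  7 × C: 2 H each → 14
  4 × C: 3 H each → 12
  2 × C: no H
  1 × C: 1 H
  1 × N: 2 H
  1 × N (charge +1): no H
  Total hydrogens = 29.

29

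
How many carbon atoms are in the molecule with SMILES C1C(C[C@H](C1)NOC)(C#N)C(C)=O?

The symbol for carbon appears 9 times in the SMILES.

9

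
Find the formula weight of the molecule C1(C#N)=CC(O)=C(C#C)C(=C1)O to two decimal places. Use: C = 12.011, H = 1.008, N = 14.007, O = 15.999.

Molecular formula: C9H5NO2.
M = 9×12.011 + 5×1.008 + 1×14.007 + 2×15.999 = 159.14 g/mol.

159.14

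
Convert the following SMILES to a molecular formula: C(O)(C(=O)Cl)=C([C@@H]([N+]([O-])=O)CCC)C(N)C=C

C10H15ClN2O4

Heavy atoms from the SMILES: 10 C, 1 Cl, 2 N, 4 O.
Implicit hydrogens by atom environment:
  3 × C: 2 H each → 6
  3 × C: 1 H each → 3
  3 × C: no H
  2 × O: no H
  1 × C: 3 H
  1 × Cl: no H
  1 × N: 2 H
  1 × N (charge +1): no H
  1 × O: 1 H
  1 × O (charge -1): no H
  Total hydrogens = 15.
Molecular formula: C10H15ClN2O4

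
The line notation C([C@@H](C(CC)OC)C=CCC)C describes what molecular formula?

C11H22O

Heavy atoms from the SMILES: 11 C, 1 O.
Implicit hydrogens by atom environment:
  4 × C: 3 H each → 12
  4 × C: 1 H each → 4
  3 × C: 2 H each → 6
  1 × O: no H
  Total hydrogens = 22.
Molecular formula: C11H22O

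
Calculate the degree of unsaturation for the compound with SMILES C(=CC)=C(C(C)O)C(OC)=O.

Molecular formula from the SMILES: C8H12O3.
DoU = (2C + 2 + N − H − X)/2 = (2·8 + 2 + 0 − 12 − 0)/2 = 6/2 = 3.
(Structurally: 0 ring(s) + 3 π bond(s) = 3.)

3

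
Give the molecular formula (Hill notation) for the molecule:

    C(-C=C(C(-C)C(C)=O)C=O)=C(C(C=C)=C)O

C13H16O3

Heavy atoms from the SMILES: 13 C, 3 O.
Implicit hydrogens by atom environment:
  5 × C: 1 H each → 5
  4 × C: no H
  2 × C: 3 H each → 6
  2 × C: 2 H each → 4
  2 × O: no H
  1 × O: 1 H
  Total hydrogens = 16.
Molecular formula: C13H16O3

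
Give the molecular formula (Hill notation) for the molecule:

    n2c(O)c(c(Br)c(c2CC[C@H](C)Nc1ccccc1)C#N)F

Heavy atoms from the SMILES: 1 Br, 16 C, 1 F, 3 N, 1 O.
Implicit hydrogens by atom environment:
  6 × C (aromatic): no H
  5 × C (aromatic): 1 H each → 5
  2 × C: 2 H each → 4
  1 × Br: no H
  1 × C: 3 H
  1 × C: 1 H
  1 × C: no H
  1 × F: no H
  1 × N: 1 H
  1 × N (aromatic): no H
  1 × N: no H
  1 × O: 1 H
  Total hydrogens = 15.
Molecular formula: C16H15BrFN3O

C16H15BrFN3O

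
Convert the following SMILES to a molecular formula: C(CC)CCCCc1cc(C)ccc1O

Heavy atoms from the SMILES: 14 C, 1 O.
Implicit hydrogens by atom environment:
  6 × C: 2 H each → 12
  3 × C (aromatic): 1 H each → 3
  3 × C (aromatic): no H
  2 × C: 3 H each → 6
  1 × O: 1 H
  Total hydrogens = 22.
Molecular formula: C14H22O

C14H22O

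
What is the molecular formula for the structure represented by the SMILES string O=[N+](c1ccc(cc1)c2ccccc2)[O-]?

C12H9NO2

Heavy atoms from the SMILES: 12 C, 1 N, 2 O.
Implicit hydrogens by atom environment:
  9 × C (aromatic): 1 H each → 9
  3 × C (aromatic): no H
  1 × N (charge +1): no H
  1 × O: no H
  1 × O (charge -1): no H
  Total hydrogens = 9.
Molecular formula: C12H9NO2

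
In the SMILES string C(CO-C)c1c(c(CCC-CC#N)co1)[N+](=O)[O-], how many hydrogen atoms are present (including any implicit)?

16

Hydrogens are implicit in SMILES; fill each atom to its normal valence:
  6 × C: 2 H each → 12
  3 × C (aromatic): no H
  2 × O: no H
  1 × C: 3 H
  1 × C (aromatic): 1 H
  1 × C: no H
  1 × N (charge +1): no H
  1 × N: no H
  1 × O (aromatic): no H
  1 × O (charge -1): no H
  Total hydrogens = 16.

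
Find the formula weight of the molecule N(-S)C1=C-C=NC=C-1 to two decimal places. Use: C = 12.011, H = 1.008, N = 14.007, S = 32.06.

126.18

Molecular formula: C5H6N2S.
M = 5×12.011 + 6×1.008 + 2×14.007 + 1×32.06 = 126.18 g/mol.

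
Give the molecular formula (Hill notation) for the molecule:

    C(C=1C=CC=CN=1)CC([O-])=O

C8H8NO2-

Heavy atoms from the SMILES: 8 C, 1 N, 2 O.
Implicit hydrogens by atom environment:
  4 × C (aromatic): 1 H each → 4
  2 × C: 2 H each → 4
  1 × C (aromatic): no H
  1 × C: no H
  1 × N (aromatic): no H
  1 × O: no H
  1 × O (charge -1): no H
  Total hydrogens = 8.
Net charge -1.
Molecular formula: C8H8NO2-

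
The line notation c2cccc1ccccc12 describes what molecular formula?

Heavy atoms from the SMILES: 10 C.
Implicit hydrogens by atom environment:
  8 × C (aromatic): 1 H each → 8
  2 × C (aromatic): no H
  Total hydrogens = 8.
Molecular formula: C10H8

C10H8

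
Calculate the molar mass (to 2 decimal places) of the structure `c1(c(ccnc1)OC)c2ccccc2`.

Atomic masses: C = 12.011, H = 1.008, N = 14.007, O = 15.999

185.23

Molecular formula: C12H11NO.
M = 12×12.011 + 11×1.008 + 1×14.007 + 1×15.999 = 185.23 g/mol.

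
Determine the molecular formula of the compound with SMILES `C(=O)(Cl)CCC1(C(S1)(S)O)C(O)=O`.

C6H7ClO4S2

Heavy atoms from the SMILES: 6 C, 1 Cl, 4 O, 2 S.
Implicit hydrogens by atom environment:
  4 × C: no H
  2 × C: 2 H each → 4
  2 × O: 1 H each → 2
  2 × O: no H
  1 × Cl: no H
  1 × S: 1 H
  1 × S: no H
  Total hydrogens = 7.
Molecular formula: C6H7ClO4S2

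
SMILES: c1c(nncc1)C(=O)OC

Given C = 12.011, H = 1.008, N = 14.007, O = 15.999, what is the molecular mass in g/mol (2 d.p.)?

Molecular formula: C6H6N2O2.
M = 6×12.011 + 6×1.008 + 2×14.007 + 2×15.999 = 138.13 g/mol.

138.13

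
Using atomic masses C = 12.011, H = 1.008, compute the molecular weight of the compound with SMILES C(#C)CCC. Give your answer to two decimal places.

Molecular formula: C5H8.
M = 5×12.011 + 8×1.008 = 68.12 g/mol.

68.12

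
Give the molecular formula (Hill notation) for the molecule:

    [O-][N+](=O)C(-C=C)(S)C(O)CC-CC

C8H15NO3S

Heavy atoms from the SMILES: 8 C, 1 N, 3 O, 1 S.
Implicit hydrogens by atom environment:
  4 × C: 2 H each → 8
  2 × C: 1 H each → 2
  1 × C: 3 H
  1 × C: no H
  1 × N (charge +1): no H
  1 × O: 1 H
  1 × O: no H
  1 × O (charge -1): no H
  1 × S: 1 H
  Total hydrogens = 15.
Molecular formula: C8H15NO3S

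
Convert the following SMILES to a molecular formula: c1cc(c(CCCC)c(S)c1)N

C10H15NS

Heavy atoms from the SMILES: 10 C, 1 N, 1 S.
Implicit hydrogens by atom environment:
  3 × C: 2 H each → 6
  3 × C (aromatic): 1 H each → 3
  3 × C (aromatic): no H
  1 × C: 3 H
  1 × N: 2 H
  1 × S: 1 H
  Total hydrogens = 15.
Molecular formula: C10H15NS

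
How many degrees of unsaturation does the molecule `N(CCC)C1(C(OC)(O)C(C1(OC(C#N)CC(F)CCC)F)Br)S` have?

3

Molecular formula from the SMILES: C15H25BrF2N2O3S.
DoU = (2C + 2 + N − H − X)/2 = (2·15 + 2 + 2 − 25 − 3)/2 = 6/2 = 3.
(Structurally: 1 ring(s) + 2 π bond(s) = 3.)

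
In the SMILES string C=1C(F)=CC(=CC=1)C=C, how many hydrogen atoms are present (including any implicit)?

7

Hydrogens are implicit in SMILES; fill each atom to its normal valence:
  4 × C (aromatic): 1 H each → 4
  2 × C (aromatic): no H
  1 × C: 2 H
  1 × C: 1 H
  1 × F: no H
  Total hydrogens = 7.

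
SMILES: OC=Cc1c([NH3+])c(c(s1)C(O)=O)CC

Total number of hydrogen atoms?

Hydrogens are implicit in SMILES; fill each atom to its normal valence:
  4 × C (aromatic): no H
  2 × C: 1 H each → 2
  2 × O: 1 H each → 2
  1 × C: 3 H
  1 × C: 2 H
  1 × C: no H
  1 × N (charge +1): 3 H
  1 × O: no H
  1 × S (aromatic): no H
  Total hydrogens = 12.

12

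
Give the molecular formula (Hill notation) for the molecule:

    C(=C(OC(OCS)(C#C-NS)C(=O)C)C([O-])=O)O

Heavy atoms from the SMILES: 9 C, 1 N, 6 O, 2 S.
Implicit hydrogens by atom environment:
  6 × C: no H
  4 × O: no H
  2 × S: 1 H each → 2
  1 × C: 3 H
  1 × C: 2 H
  1 × C: 1 H
  1 × N: 1 H
  1 × O: 1 H
  1 × O (charge -1): no H
  Total hydrogens = 10.
Net charge -1.
Molecular formula: C9H10NO6S2-

C9H10NO6S2-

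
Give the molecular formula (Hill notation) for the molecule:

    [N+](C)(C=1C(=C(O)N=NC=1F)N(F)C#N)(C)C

Heavy atoms from the SMILES: 8 C, 2 F, 5 N, 1 O.
Implicit hydrogens by atom environment:
  4 × C (aromatic): no H
  3 × C: 3 H each → 9
  2 × F: no H
  2 × N (aromatic): no H
  2 × N: no H
  1 × C: no H
  1 × N (charge +1): no H
  1 × O: 1 H
  Total hydrogens = 10.
Net charge +1.
Molecular formula: C8H10F2N5O+

C8H10F2N5O+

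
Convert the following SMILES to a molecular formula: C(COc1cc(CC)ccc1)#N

Heavy atoms from the SMILES: 10 C, 1 N, 1 O.
Implicit hydrogens by atom environment:
  4 × C (aromatic): 1 H each → 4
  2 × C: 2 H each → 4
  2 × C (aromatic): no H
  1 × C: 3 H
  1 × C: no H
  1 × N: no H
  1 × O: no H
  Total hydrogens = 11.
Molecular formula: C10H11NO

C10H11NO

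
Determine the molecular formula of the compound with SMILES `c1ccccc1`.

C6H6

Heavy atoms from the SMILES: 6 C.
Implicit hydrogens by atom environment:
  6 × C (aromatic): 1 H each → 6
  Total hydrogens = 6.
Molecular formula: C6H6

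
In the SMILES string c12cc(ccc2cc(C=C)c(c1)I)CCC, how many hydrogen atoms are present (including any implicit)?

Hydrogens are implicit in SMILES; fill each atom to its normal valence:
  5 × C (aromatic): 1 H each → 5
  5 × C (aromatic): no H
  3 × C: 2 H each → 6
  1 × C: 3 H
  1 × C: 1 H
  1 × I: no H
  Total hydrogens = 15.

15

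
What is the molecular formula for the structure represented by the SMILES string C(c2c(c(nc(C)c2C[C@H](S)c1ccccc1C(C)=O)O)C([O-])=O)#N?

C18H15N2O4S-

Heavy atoms from the SMILES: 18 C, 2 N, 4 O, 1 S.
Implicit hydrogens by atom environment:
  7 × C (aromatic): no H
  4 × C (aromatic): 1 H each → 4
  3 × C: no H
  2 × C: 3 H each → 6
  2 × O: no H
  1 × C: 2 H
  1 × C: 1 H
  1 × N (aromatic): no H
  1 × N: no H
  1 × O: 1 H
  1 × O (charge -1): no H
  1 × S: 1 H
  Total hydrogens = 15.
Net charge -1.
Molecular formula: C18H15N2O4S-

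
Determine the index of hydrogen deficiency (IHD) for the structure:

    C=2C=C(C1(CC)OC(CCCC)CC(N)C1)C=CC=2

Molecular formula from the SMILES: C17H27NO.
DoU = (2C + 2 + N − H − X)/2 = (2·17 + 2 + 1 − 27 − 0)/2 = 10/2 = 5.
(Structurally: 2 ring(s) + 3 π bond(s) = 5.)

5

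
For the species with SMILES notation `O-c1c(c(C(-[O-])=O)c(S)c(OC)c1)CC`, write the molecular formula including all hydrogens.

Heavy atoms from the SMILES: 10 C, 4 O, 1 S.
Implicit hydrogens by atom environment:
  5 × C (aromatic): no H
  2 × C: 3 H each → 6
  2 × O: no H
  1 × C: 2 H
  1 × C (aromatic): 1 H
  1 × C: no H
  1 × O: 1 H
  1 × O (charge -1): no H
  1 × S: 1 H
  Total hydrogens = 11.
Net charge -1.
Molecular formula: C10H11O4S-

C10H11O4S-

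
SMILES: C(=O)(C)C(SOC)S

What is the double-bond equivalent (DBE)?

Molecular formula from the SMILES: C4H8O2S2.
DoU = (2C + 2 + N − H − X)/2 = (2·4 + 2 + 0 − 8 − 0)/2 = 2/2 = 1.
(Structurally: 0 ring(s) + 1 π bond(s) = 1.)

1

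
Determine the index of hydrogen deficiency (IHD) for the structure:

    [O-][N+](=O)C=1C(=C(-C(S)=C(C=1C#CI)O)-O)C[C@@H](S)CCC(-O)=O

Molecular formula from the SMILES: C13H12INO6S2.
DoU = (2C + 2 + N − H − X)/2 = (2·13 + 2 + 1 − 12 − 1)/2 = 16/2 = 8.
(Structurally: 1 ring(s) + 7 π bond(s) = 8.)

8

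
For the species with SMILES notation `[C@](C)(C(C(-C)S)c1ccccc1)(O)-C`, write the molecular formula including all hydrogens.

C12H18OS

Heavy atoms from the SMILES: 12 C, 1 O, 1 S.
Implicit hydrogens by atom environment:
  5 × C (aromatic): 1 H each → 5
  3 × C: 3 H each → 9
  2 × C: 1 H each → 2
  1 × C: no H
  1 × C (aromatic): no H
  1 × O: 1 H
  1 × S: 1 H
  Total hydrogens = 18.
Molecular formula: C12H18OS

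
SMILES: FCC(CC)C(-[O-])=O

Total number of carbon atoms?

The symbol for carbon appears 5 times in the SMILES.

5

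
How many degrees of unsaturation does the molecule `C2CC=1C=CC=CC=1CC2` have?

Molecular formula from the SMILES: C10H12.
DoU = (2C + 2 + N − H − X)/2 = (2·10 + 2 + 0 − 12 − 0)/2 = 10/2 = 5.
(Structurally: 2 ring(s) + 3 π bond(s) = 5.)

5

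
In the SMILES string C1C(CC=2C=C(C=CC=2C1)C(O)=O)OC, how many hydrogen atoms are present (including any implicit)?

14

Hydrogens are implicit in SMILES; fill each atom to its normal valence:
  3 × C: 2 H each → 6
  3 × C (aromatic): 1 H each → 3
  3 × C (aromatic): no H
  2 × O: no H
  1 × C: 3 H
  1 × C: 1 H
  1 × C: no H
  1 × O: 1 H
  Total hydrogens = 14.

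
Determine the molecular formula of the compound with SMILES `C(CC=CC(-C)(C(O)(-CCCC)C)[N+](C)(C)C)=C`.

Heavy atoms from the SMILES: 16 C, 1 N, 1 O.
Implicit hydrogens by atom environment:
  6 × C: 3 H each → 18
  5 × C: 2 H each → 10
  3 × C: 1 H each → 3
  2 × C: no H
  1 × N (charge +1): no H
  1 × O: 1 H
  Total hydrogens = 32.
Net charge +1.
Molecular formula: C16H32NO+

C16H32NO+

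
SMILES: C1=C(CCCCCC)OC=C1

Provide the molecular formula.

C10H16O

Heavy atoms from the SMILES: 10 C, 1 O.
Implicit hydrogens by atom environment:
  5 × C: 2 H each → 10
  3 × C (aromatic): 1 H each → 3
  1 × C: 3 H
  1 × C (aromatic): no H
  1 × O (aromatic): no H
  Total hydrogens = 16.
Molecular formula: C10H16O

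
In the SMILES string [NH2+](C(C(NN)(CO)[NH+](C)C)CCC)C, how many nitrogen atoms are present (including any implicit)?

4

The symbol for nitrogen appears 4 times in the SMILES.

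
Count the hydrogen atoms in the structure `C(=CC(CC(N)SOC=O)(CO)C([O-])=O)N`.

13

Hydrogens are implicit in SMILES; fill each atom to its normal valence:
  4 × C: 1 H each → 4
  3 × O: no H
  2 × C: 2 H each → 4
  2 × C: no H
  2 × N: 2 H each → 4
  1 × O: 1 H
  1 × O (charge -1): no H
  1 × S: no H
  Total hydrogens = 13.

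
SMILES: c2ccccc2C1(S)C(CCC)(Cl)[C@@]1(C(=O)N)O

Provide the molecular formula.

Heavy atoms from the SMILES: 13 C, 1 Cl, 1 N, 2 O, 1 S.
Implicit hydrogens by atom environment:
  5 × C (aromatic): 1 H each → 5
  4 × C: no H
  2 × C: 2 H each → 4
  1 × C: 3 H
  1 × C (aromatic): no H
  1 × Cl: no H
  1 × N: 2 H
  1 × O: 1 H
  1 × O: no H
  1 × S: 1 H
  Total hydrogens = 16.
Molecular formula: C13H16ClNO2S

C13H16ClNO2S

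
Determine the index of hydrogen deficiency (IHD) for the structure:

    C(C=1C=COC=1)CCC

3

Molecular formula from the SMILES: C8H12O.
DoU = (2C + 2 + N − H − X)/2 = (2·8 + 2 + 0 − 12 − 0)/2 = 6/2 = 3.
(Structurally: 1 ring(s) + 2 π bond(s) = 3.)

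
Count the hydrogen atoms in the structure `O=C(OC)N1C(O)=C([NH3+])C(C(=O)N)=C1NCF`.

Hydrogens are implicit in SMILES; fill each atom to its normal valence:
  4 × C (aromatic): no H
  3 × O: no H
  2 × C: no H
  1 × C: 3 H
  1 × C: 2 H
  1 × F: no H
  1 × N (charge +1): 3 H
  1 × N: 2 H
  1 × N: 1 H
  1 × N (aromatic): no H
  1 × O: 1 H
  Total hydrogens = 12.

12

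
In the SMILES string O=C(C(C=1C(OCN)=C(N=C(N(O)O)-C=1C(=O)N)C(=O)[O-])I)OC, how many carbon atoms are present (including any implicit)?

11

The symbol for carbon appears 11 times in the SMILES.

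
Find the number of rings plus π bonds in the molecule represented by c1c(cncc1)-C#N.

6

Molecular formula from the SMILES: C6H4N2.
DoU = (2C + 2 + N − H − X)/2 = (2·6 + 2 + 2 − 4 − 0)/2 = 12/2 = 6.
(Structurally: 1 ring(s) + 5 π bond(s) = 6.)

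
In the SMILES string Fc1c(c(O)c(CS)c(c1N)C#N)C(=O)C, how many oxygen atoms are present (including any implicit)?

2

The symbol for oxygen appears 2 times in the SMILES.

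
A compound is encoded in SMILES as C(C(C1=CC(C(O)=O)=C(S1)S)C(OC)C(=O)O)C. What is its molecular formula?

Heavy atoms from the SMILES: 11 C, 5 O, 2 S.
Implicit hydrogens by atom environment:
  3 × C (aromatic): no H
  3 × O: no H
  2 × C: 3 H each → 6
  2 × C: 1 H each → 2
  2 × C: no H
  2 × O: 1 H each → 2
  1 × C: 2 H
  1 × C (aromatic): 1 H
  1 × S: 1 H
  1 × S (aromatic): no H
  Total hydrogens = 14.
Molecular formula: C11H14O5S2

C11H14O5S2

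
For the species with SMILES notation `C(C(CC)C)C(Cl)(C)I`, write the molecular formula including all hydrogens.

C7H14ClI

Heavy atoms from the SMILES: 7 C, 1 Cl, 1 I.
Implicit hydrogens by atom environment:
  3 × C: 3 H each → 9
  2 × C: 2 H each → 4
  1 × C: 1 H
  1 × C: no H
  1 × Cl: no H
  1 × I: no H
  Total hydrogens = 14.
Molecular formula: C7H14ClI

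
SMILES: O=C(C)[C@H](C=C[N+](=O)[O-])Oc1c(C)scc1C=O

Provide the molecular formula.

C11H11NO5S

Heavy atoms from the SMILES: 11 C, 1 N, 5 O, 1 S.
Implicit hydrogens by atom environment:
  4 × C: 1 H each → 4
  4 × O: no H
  3 × C (aromatic): no H
  2 × C: 3 H each → 6
  1 × C (aromatic): 1 H
  1 × C: no H
  1 × N (charge +1): no H
  1 × O (charge -1): no H
  1 × S (aromatic): no H
  Total hydrogens = 11.
Molecular formula: C11H11NO5S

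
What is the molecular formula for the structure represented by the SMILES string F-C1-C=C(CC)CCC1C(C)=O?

Heavy atoms from the SMILES: 10 C, 1 F, 1 O.
Implicit hydrogens by atom environment:
  3 × C: 2 H each → 6
  3 × C: 1 H each → 3
  2 × C: 3 H each → 6
  2 × C: no H
  1 × F: no H
  1 × O: no H
  Total hydrogens = 15.
Molecular formula: C10H15FO

C10H15FO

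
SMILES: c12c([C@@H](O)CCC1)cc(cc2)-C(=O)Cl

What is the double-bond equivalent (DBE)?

Molecular formula from the SMILES: C11H11ClO2.
DoU = (2C + 2 + N − H − X)/2 = (2·11 + 2 + 0 − 11 − 1)/2 = 12/2 = 6.
(Structurally: 2 ring(s) + 4 π bond(s) = 6.)

6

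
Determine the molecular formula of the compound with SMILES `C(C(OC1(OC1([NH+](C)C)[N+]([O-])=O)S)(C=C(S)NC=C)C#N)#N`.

Heavy atoms from the SMILES: 11 C, 5 N, 4 O, 2 S.
Implicit hydrogens by atom environment:
  6 × C: no H
  3 × O: no H
  2 × C: 3 H each → 6
  2 × C: 1 H each → 2
  2 × N: no H
  2 × S: 1 H each → 2
  1 × C: 2 H
  1 × N (charge +1): 1 H
  1 × N: 1 H
  1 × N (charge +1): no H
  1 × O (charge -1): no H
  Total hydrogens = 14.
Net charge +1.
Molecular formula: C11H14N5O4S2+

C11H14N5O4S2+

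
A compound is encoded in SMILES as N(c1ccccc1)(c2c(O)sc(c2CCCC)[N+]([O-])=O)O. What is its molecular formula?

C14H16N2O4S

Heavy atoms from the SMILES: 14 C, 2 N, 4 O, 1 S.
Implicit hydrogens by atom environment:
  5 × C (aromatic): 1 H each → 5
  5 × C (aromatic): no H
  3 × C: 2 H each → 6
  2 × O: 1 H each → 2
  1 × C: 3 H
  1 × N: no H
  1 × N (charge +1): no H
  1 × O: no H
  1 × O (charge -1): no H
  1 × S (aromatic): no H
  Total hydrogens = 16.
Molecular formula: C14H16N2O4S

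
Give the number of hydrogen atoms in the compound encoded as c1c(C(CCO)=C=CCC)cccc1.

16

Hydrogens are implicit in SMILES; fill each atom to its normal valence:
  5 × C (aromatic): 1 H each → 5
  3 × C: 2 H each → 6
  2 × C: no H
  1 × C: 3 H
  1 × C: 1 H
  1 × C (aromatic): no H
  1 × O: 1 H
  Total hydrogens = 16.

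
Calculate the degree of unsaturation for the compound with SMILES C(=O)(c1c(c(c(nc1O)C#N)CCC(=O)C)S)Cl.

8

Molecular formula from the SMILES: C11H9ClN2O3S.
DoU = (2C + 2 + N − H − X)/2 = (2·11 + 2 + 2 − 9 − 1)/2 = 16/2 = 8.
(Structurally: 1 ring(s) + 7 π bond(s) = 8.)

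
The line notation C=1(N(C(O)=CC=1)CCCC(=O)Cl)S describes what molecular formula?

C8H10ClNO2S

Heavy atoms from the SMILES: 8 C, 1 Cl, 1 N, 2 O, 1 S.
Implicit hydrogens by atom environment:
  3 × C: 2 H each → 6
  2 × C (aromatic): 1 H each → 2
  2 × C (aromatic): no H
  1 × C: no H
  1 × Cl: no H
  1 × N (aromatic): no H
  1 × O: 1 H
  1 × O: no H
  1 × S: 1 H
  Total hydrogens = 10.
Molecular formula: C8H10ClNO2S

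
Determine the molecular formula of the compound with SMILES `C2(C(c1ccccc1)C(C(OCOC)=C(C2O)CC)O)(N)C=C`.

C18H25NO4

Heavy atoms from the SMILES: 18 C, 1 N, 4 O.
Implicit hydrogens by atom environment:
  5 × C (aromatic): 1 H each → 5
  4 × C: 1 H each → 4
  3 × C: 2 H each → 6
  3 × C: no H
  2 × C: 3 H each → 6
  2 × O: 1 H each → 2
  2 × O: no H
  1 × C (aromatic): no H
  1 × N: 2 H
  Total hydrogens = 25.
Molecular formula: C18H25NO4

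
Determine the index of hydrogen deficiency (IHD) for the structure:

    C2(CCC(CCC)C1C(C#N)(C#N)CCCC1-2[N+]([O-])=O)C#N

Molecular formula from the SMILES: C16H20N4O2.
DoU = (2C + 2 + N − H − X)/2 = (2·16 + 2 + 4 − 20 − 0)/2 = 18/2 = 9.
(Structurally: 2 ring(s) + 7 π bond(s) = 9.)

9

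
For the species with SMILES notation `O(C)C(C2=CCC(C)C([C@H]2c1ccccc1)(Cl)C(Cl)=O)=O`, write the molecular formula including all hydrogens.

C16H16Cl2O3

Heavy atoms from the SMILES: 16 C, 2 Cl, 3 O.
Implicit hydrogens by atom environment:
  5 × C (aromatic): 1 H each → 5
  4 × C: no H
  3 × C: 1 H each → 3
  3 × O: no H
  2 × C: 3 H each → 6
  2 × Cl: no H
  1 × C: 2 H
  1 × C (aromatic): no H
  Total hydrogens = 16.
Molecular formula: C16H16Cl2O3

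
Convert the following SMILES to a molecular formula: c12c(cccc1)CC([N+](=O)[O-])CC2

Heavy atoms from the SMILES: 10 C, 1 N, 2 O.
Implicit hydrogens by atom environment:
  4 × C (aromatic): 1 H each → 4
  3 × C: 2 H each → 6
  2 × C (aromatic): no H
  1 × C: 1 H
  1 × N (charge +1): no H
  1 × O: no H
  1 × O (charge -1): no H
  Total hydrogens = 11.
Molecular formula: C10H11NO2

C10H11NO2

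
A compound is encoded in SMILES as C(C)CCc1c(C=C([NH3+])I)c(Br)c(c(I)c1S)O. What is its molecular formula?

C12H15BrI2NOS+

Heavy atoms from the SMILES: 1 Br, 12 C, 2 I, 1 N, 1 O, 1 S.
Implicit hydrogens by atom environment:
  6 × C (aromatic): no H
  3 × C: 2 H each → 6
  2 × I: no H
  1 × Br: no H
  1 × C: 3 H
  1 × C: 1 H
  1 × C: no H
  1 × N (charge +1): 3 H
  1 × O: 1 H
  1 × S: 1 H
  Total hydrogens = 15.
Net charge +1.
Molecular formula: C12H15BrI2NOS+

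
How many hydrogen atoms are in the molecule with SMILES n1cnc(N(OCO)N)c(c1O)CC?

12

Hydrogens are implicit in SMILES; fill each atom to its normal valence:
  3 × C (aromatic): no H
  2 × C: 2 H each → 4
  2 × N (aromatic): no H
  2 × O: 1 H each → 2
  1 × C: 3 H
  1 × C (aromatic): 1 H
  1 × N: 2 H
  1 × N: no H
  1 × O: no H
  Total hydrogens = 12.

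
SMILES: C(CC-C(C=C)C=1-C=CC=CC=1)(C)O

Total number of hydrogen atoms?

Hydrogens are implicit in SMILES; fill each atom to its normal valence:
  5 × C (aromatic): 1 H each → 5
  3 × C: 2 H each → 6
  3 × C: 1 H each → 3
  1 × C: 3 H
  1 × C (aromatic): no H
  1 × O: 1 H
  Total hydrogens = 18.

18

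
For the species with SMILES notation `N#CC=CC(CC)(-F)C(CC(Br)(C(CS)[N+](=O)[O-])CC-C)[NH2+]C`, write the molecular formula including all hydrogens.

Heavy atoms from the SMILES: 1 Br, 15 C, 1 F, 3 N, 2 O, 1 S.
Implicit hydrogens by atom environment:
  5 × C: 2 H each → 10
  4 × C: 1 H each → 4
  3 × C: 3 H each → 9
  3 × C: no H
  1 × Br: no H
  1 × F: no H
  1 × N (charge +1): 2 H
  1 × N: no H
  1 × N (charge +1): no H
  1 × O: no H
  1 × O (charge -1): no H
  1 × S: 1 H
  Total hydrogens = 26.
Net charge +1.
Molecular formula: C15H26BrFN3O2S+

C15H26BrFN3O2S+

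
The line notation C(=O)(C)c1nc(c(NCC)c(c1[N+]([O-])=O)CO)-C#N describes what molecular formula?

Heavy atoms from the SMILES: 11 C, 4 N, 4 O.
Implicit hydrogens by atom environment:
  5 × C (aromatic): no H
  2 × C: 3 H each → 6
  2 × C: 2 H each → 4
  2 × C: no H
  2 × O: no H
  1 × N: 1 H
  1 × N (aromatic): no H
  1 × N: no H
  1 × N (charge +1): no H
  1 × O: 1 H
  1 × O (charge -1): no H
  Total hydrogens = 12.
Molecular formula: C11H12N4O4

C11H12N4O4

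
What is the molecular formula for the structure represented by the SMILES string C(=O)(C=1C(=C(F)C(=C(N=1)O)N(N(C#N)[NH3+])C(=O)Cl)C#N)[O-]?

Heavy atoms from the SMILES: 9 C, 1 Cl, 1 F, 6 N, 4 O.
Implicit hydrogens by atom environment:
  5 × C (aromatic): no H
  4 × C: no H
  4 × N: no H
  2 × O: no H
  1 × Cl: no H
  1 × F: no H
  1 × N (charge +1): 3 H
  1 × N (aromatic): no H
  1 × O: 1 H
  1 × O (charge -1): no H
  Total hydrogens = 4.
Molecular formula: C9H4ClFN6O4

C9H4ClFN6O4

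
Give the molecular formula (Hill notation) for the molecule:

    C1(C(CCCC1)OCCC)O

C9H18O2

Heavy atoms from the SMILES: 9 C, 2 O.
Implicit hydrogens by atom environment:
  6 × C: 2 H each → 12
  2 × C: 1 H each → 2
  1 × C: 3 H
  1 × O: 1 H
  1 × O: no H
  Total hydrogens = 18.
Molecular formula: C9H18O2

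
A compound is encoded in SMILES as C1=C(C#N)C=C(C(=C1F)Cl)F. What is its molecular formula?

Heavy atoms from the SMILES: 7 C, 1 Cl, 2 F, 1 N.
Implicit hydrogens by atom environment:
  4 × C (aromatic): no H
  2 × C (aromatic): 1 H each → 2
  2 × F: no H
  1 × C: no H
  1 × Cl: no H
  1 × N: no H
  Total hydrogens = 2.
Molecular formula: C7H2ClF2N

C7H2ClF2N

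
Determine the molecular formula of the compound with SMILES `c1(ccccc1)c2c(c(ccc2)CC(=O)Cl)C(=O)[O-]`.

C15H10ClO3-

Heavy atoms from the SMILES: 15 C, 1 Cl, 3 O.
Implicit hydrogens by atom environment:
  8 × C (aromatic): 1 H each → 8
  4 × C (aromatic): no H
  2 × C: no H
  2 × O: no H
  1 × C: 2 H
  1 × Cl: no H
  1 × O (charge -1): no H
  Total hydrogens = 10.
Net charge -1.
Molecular formula: C15H10ClO3-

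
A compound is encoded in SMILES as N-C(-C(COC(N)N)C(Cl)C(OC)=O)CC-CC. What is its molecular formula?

C11H24ClN3O3

Heavy atoms from the SMILES: 11 C, 1 Cl, 3 N, 3 O.
Implicit hydrogens by atom environment:
  4 × C: 2 H each → 8
  4 × C: 1 H each → 4
  3 × N: 2 H each → 6
  3 × O: no H
  2 × C: 3 H each → 6
  1 × C: no H
  1 × Cl: no H
  Total hydrogens = 24.
Molecular formula: C11H24ClN3O3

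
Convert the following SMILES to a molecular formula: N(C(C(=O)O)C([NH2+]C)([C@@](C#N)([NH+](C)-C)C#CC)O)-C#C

Heavy atoms from the SMILES: 13 C, 4 N, 3 O.
Implicit hydrogens by atom environment:
  7 × C: no H
  4 × C: 3 H each → 12
  2 × C: 1 H each → 2
  2 × O: 1 H each → 2
  1 × N (charge +1): 2 H
  1 × N: 1 H
  1 × N (charge +1): 1 H
  1 × N: no H
  1 × O: no H
  Total hydrogens = 20.
Net charge +2.
Molecular formula: [C13H20N4O3]2+

[C13H20N4O3]2+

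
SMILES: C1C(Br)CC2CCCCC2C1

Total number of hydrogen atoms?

17

Hydrogens are implicit in SMILES; fill each atom to its normal valence:
  7 × C: 2 H each → 14
  3 × C: 1 H each → 3
  1 × Br: no H
  Total hydrogens = 17.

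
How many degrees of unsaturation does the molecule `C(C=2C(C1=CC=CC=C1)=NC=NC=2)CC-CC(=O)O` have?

9

Molecular formula from the SMILES: C15H16N2O2.
DoU = (2C + 2 + N − H − X)/2 = (2·15 + 2 + 2 − 16 − 0)/2 = 18/2 = 9.
(Structurally: 2 ring(s) + 7 π bond(s) = 9.)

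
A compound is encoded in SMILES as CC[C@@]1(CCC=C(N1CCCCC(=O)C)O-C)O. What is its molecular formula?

C14H25NO3

Heavy atoms from the SMILES: 14 C, 1 N, 3 O.
Implicit hydrogens by atom environment:
  7 × C: 2 H each → 14
  3 × C: 3 H each → 9
  3 × C: no H
  2 × O: no H
  1 × C: 1 H
  1 × N: no H
  1 × O: 1 H
  Total hydrogens = 25.
Molecular formula: C14H25NO3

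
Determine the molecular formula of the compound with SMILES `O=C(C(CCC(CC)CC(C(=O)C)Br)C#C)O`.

Heavy atoms from the SMILES: 1 Br, 13 C, 3 O.
Implicit hydrogens by atom environment:
  4 × C: 2 H each → 8
  4 × C: 1 H each → 4
  3 × C: no H
  2 × C: 3 H each → 6
  2 × O: no H
  1 × Br: no H
  1 × O: 1 H
  Total hydrogens = 19.
Molecular formula: C13H19BrO3

C13H19BrO3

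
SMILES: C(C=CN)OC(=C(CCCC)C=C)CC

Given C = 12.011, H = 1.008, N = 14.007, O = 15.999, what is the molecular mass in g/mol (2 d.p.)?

209.33

Molecular formula: C13H23NO.
M = 13×12.011 + 23×1.008 + 1×14.007 + 1×15.999 = 209.33 g/mol.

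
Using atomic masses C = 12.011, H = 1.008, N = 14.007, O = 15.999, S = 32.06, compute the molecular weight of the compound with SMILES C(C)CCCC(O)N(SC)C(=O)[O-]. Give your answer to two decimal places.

206.28

Molecular formula: C8H16NO3S-.
M = 8×12.011 + 16×1.008 + 1×14.007 + 3×15.999 + 1×32.06 = 206.28 g/mol.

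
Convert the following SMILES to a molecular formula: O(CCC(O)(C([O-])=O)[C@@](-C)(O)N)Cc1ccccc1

Heavy atoms from the SMILES: 13 C, 1 N, 5 O.
Implicit hydrogens by atom environment:
  5 × C (aromatic): 1 H each → 5
  3 × C: 2 H each → 6
  3 × C: no H
  2 × O: 1 H each → 2
  2 × O: no H
  1 × C: 3 H
  1 × C (aromatic): no H
  1 × N: 2 H
  1 × O (charge -1): no H
  Total hydrogens = 18.
Net charge -1.
Molecular formula: C13H18NO5-

C13H18NO5-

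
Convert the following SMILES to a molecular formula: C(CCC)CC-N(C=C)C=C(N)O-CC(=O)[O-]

Heavy atoms from the SMILES: 12 C, 2 N, 3 O.
Implicit hydrogens by atom environment:
  7 × C: 2 H each → 14
  2 × C: 1 H each → 2
  2 × C: no H
  2 × O: no H
  1 × C: 3 H
  1 × N: 2 H
  1 × N: no H
  1 × O (charge -1): no H
  Total hydrogens = 21.
Net charge -1.
Molecular formula: C12H21N2O3-

C12H21N2O3-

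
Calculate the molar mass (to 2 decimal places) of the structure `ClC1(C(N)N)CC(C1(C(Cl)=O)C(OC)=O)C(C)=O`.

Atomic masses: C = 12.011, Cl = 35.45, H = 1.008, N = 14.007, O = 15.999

Molecular formula: C10H14Cl2N2O4.
M = 10×12.011 + 2×35.45 + 14×1.008 + 2×14.007 + 4×15.999 = 297.13 g/mol.

297.13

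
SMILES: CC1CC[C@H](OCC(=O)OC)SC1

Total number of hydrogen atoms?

16

Hydrogens are implicit in SMILES; fill each atom to its normal valence:
  4 × C: 2 H each → 8
  3 × O: no H
  2 × C: 3 H each → 6
  2 × C: 1 H each → 2
  1 × C: no H
  1 × S: no H
  Total hydrogens = 16.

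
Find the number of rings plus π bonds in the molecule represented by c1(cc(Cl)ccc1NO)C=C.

Molecular formula from the SMILES: C8H8ClNO.
DoU = (2C + 2 + N − H − X)/2 = (2·8 + 2 + 1 − 8 − 1)/2 = 10/2 = 5.
(Structurally: 1 ring(s) + 4 π bond(s) = 5.)

5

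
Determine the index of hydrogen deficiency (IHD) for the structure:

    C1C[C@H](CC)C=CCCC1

Molecular formula from the SMILES: C10H18.
DoU = (2C + 2 + N − H − X)/2 = (2·10 + 2 + 0 − 18 − 0)/2 = 4/2 = 2.
(Structurally: 1 ring(s) + 1 π bond(s) = 2.)

2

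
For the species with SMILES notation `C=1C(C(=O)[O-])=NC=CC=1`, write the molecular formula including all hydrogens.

Heavy atoms from the SMILES: 6 C, 1 N, 2 O.
Implicit hydrogens by atom environment:
  4 × C (aromatic): 1 H each → 4
  1 × C (aromatic): no H
  1 × C: no H
  1 × N (aromatic): no H
  1 × O: no H
  1 × O (charge -1): no H
  Total hydrogens = 4.
Net charge -1.
Molecular formula: C6H4NO2-

C6H4NO2-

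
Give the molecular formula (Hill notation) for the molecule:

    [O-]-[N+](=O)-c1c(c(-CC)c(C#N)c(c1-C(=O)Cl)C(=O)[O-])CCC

C14H12ClN2O5-

Heavy atoms from the SMILES: 14 C, 1 Cl, 2 N, 5 O.
Implicit hydrogens by atom environment:
  6 × C (aromatic): no H
  3 × C: 2 H each → 6
  3 × C: no H
  3 × O: no H
  2 × C: 3 H each → 6
  2 × O (charge -1): no H
  1 × Cl: no H
  1 × N: no H
  1 × N (charge +1): no H
  Total hydrogens = 12.
Net charge -1.
Molecular formula: C14H12ClN2O5-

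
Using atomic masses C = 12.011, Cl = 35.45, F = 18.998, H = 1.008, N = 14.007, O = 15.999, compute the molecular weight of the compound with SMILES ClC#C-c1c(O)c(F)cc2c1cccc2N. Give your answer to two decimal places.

235.64

Molecular formula: C12H7ClFNO.
M = 12×12.011 + 1×35.45 + 1×18.998 + 7×1.008 + 1×14.007 + 1×15.999 = 235.64 g/mol.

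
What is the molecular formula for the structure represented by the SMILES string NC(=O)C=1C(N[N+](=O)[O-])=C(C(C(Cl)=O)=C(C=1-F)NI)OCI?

C9H6ClFI2N4O5

Heavy atoms from the SMILES: 9 C, 1 Cl, 1 F, 2 I, 4 N, 5 O.
Implicit hydrogens by atom environment:
  6 × C (aromatic): no H
  4 × O: no H
  2 × C: no H
  2 × I: no H
  2 × N: 1 H each → 2
  1 × C: 2 H
  1 × Cl: no H
  1 × F: no H
  1 × N: 2 H
  1 × N (charge +1): no H
  1 × O (charge -1): no H
  Total hydrogens = 6.
Molecular formula: C9H6ClFI2N4O5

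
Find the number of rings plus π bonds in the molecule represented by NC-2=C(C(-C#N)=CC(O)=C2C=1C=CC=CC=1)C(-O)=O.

Molecular formula from the SMILES: C14H10N2O3.
DoU = (2C + 2 + N − H − X)/2 = (2·14 + 2 + 2 − 10 − 0)/2 = 22/2 = 11.
(Structurally: 2 ring(s) + 9 π bond(s) = 11.)

11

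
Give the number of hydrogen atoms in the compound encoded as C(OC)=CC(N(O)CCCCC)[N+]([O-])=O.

Hydrogens are implicit in SMILES; fill each atom to its normal valence:
  4 × C: 2 H each → 8
  3 × C: 1 H each → 3
  2 × C: 3 H each → 6
  2 × O: no H
  1 × N: no H
  1 × N (charge +1): no H
  1 × O: 1 H
  1 × O (charge -1): no H
  Total hydrogens = 18.

18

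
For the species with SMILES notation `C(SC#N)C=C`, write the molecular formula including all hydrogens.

C4H5NS

Heavy atoms from the SMILES: 4 C, 1 N, 1 S.
Implicit hydrogens by atom environment:
  2 × C: 2 H each → 4
  1 × C: 1 H
  1 × C: no H
  1 × N: no H
  1 × S: no H
  Total hydrogens = 5.
Molecular formula: C4H5NS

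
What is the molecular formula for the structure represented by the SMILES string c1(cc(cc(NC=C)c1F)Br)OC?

Heavy atoms from the SMILES: 1 Br, 9 C, 1 F, 1 N, 1 O.
Implicit hydrogens by atom environment:
  4 × C (aromatic): no H
  2 × C (aromatic): 1 H each → 2
  1 × Br: no H
  1 × C: 3 H
  1 × C: 2 H
  1 × C: 1 H
  1 × F: no H
  1 × N: 1 H
  1 × O: no H
  Total hydrogens = 9.
Molecular formula: C9H9BrFNO

C9H9BrFNO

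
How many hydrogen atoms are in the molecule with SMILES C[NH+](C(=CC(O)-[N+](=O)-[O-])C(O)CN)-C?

Hydrogens are implicit in SMILES; fill each atom to its normal valence:
  3 × C: 1 H each → 3
  2 × C: 3 H each → 6
  2 × O: 1 H each → 2
  1 × C: 2 H
  1 × C: no H
  1 × N: 2 H
  1 × N (charge +1): 1 H
  1 × N (charge +1): no H
  1 × O: no H
  1 × O (charge -1): no H
  Total hydrogens = 16.

16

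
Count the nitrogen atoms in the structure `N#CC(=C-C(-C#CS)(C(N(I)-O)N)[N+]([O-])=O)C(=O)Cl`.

The symbol for nitrogen appears 4 times in the SMILES.

4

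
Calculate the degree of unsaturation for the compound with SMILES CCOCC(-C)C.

0

Molecular formula from the SMILES: C6H14O.
DoU = (2C + 2 + N − H − X)/2 = (2·6 + 2 + 0 − 14 − 0)/2 = 0/2 = 0.
(Structurally: 0 ring(s) + 0 π bond(s) = 0.)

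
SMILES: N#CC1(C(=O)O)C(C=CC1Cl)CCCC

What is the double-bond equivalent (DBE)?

Molecular formula from the SMILES: C11H14ClNO2.
DoU = (2C + 2 + N − H − X)/2 = (2·11 + 2 + 1 − 14 − 1)/2 = 10/2 = 5.
(Structurally: 1 ring(s) + 4 π bond(s) = 5.)

5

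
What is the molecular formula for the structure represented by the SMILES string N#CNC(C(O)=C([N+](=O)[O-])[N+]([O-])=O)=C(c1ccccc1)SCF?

C12H9FN4O5S

Heavy atoms from the SMILES: 12 C, 1 F, 4 N, 5 O, 1 S.
Implicit hydrogens by atom environment:
  5 × C (aromatic): 1 H each → 5
  5 × C: no H
  2 × N (charge +1): no H
  2 × O: no H
  2 × O (charge -1): no H
  1 × C: 2 H
  1 × C (aromatic): no H
  1 × F: no H
  1 × N: 1 H
  1 × N: no H
  1 × O: 1 H
  1 × S: no H
  Total hydrogens = 9.
Molecular formula: C12H9FN4O5S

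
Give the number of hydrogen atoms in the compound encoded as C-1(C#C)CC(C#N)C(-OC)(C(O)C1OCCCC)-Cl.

Hydrogens are implicit in SMILES; fill each atom to its normal valence:
  5 × C: 1 H each → 5
  4 × C: 2 H each → 8
  3 × C: no H
  2 × C: 3 H each → 6
  2 × O: no H
  1 × Cl: no H
  1 × N: no H
  1 × O: 1 H
  Total hydrogens = 20.

20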